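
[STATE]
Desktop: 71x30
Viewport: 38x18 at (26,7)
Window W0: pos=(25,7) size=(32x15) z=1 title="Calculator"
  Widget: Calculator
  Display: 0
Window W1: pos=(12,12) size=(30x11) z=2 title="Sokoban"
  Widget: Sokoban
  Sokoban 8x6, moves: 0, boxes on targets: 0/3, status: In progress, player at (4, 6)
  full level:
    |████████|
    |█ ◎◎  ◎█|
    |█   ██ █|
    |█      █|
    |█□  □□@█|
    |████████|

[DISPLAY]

━━━━━━━━━━━━━━━━━━━━━━━━━━━━━━┓       
 Calculator                   ┃       
──────────────────────────────┨       
                             0┃       
┌───┬───┬───┬───┐             ┃       
━━━━━━━━━━━━━━━┓│             ┃       
               ┃┤             ┃       
───────────────┨│             ┃       
               ┃┤             ┃       
               ┃│             ┃       
               ┃┤             ┃       
               ┃│             ┃       
               ┃┤             ┃       
               ┃│             ┃       
               ┃━━━━━━━━━━━━━━┛       
━━━━━━━━━━━━━━━┛                      
                                      
                                      


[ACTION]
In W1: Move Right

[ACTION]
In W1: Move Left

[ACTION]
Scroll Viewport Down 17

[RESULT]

━━━━━━━━━━━━━━━┓│             ┃       
               ┃┤             ┃       
───────────────┨│             ┃       
               ┃┤             ┃       
               ┃│             ┃       
               ┃┤             ┃       
               ┃│             ┃       
               ┃┤             ┃       
               ┃│             ┃       
               ┃━━━━━━━━━━━━━━┛       
━━━━━━━━━━━━━━━┛                      
                                      
                                      
                                      
                                      
                                      
                                      
                                      


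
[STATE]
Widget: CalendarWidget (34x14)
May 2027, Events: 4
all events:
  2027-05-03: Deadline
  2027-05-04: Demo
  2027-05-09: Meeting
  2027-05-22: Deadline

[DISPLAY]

             May 2027             
Mo Tu We Th Fr Sa Su              
                1  2              
 3*  4*  5  6  7  8  9*           
10 11 12 13 14 15 16              
17 18 19 20 21 22* 23             
24 25 26 27 28 29 30              
31                                
                                  
                                  
                                  
                                  
                                  
                                  


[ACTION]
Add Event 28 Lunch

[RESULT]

             May 2027             
Mo Tu We Th Fr Sa Su              
                1  2              
 3*  4*  5  6  7  8  9*           
10 11 12 13 14 15 16              
17 18 19 20 21 22* 23             
24 25 26 27 28* 29 30             
31                                
                                  
                                  
                                  
                                  
                                  
                                  


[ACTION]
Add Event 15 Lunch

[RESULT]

             May 2027             
Mo Tu We Th Fr Sa Su              
                1  2              
 3*  4*  5  6  7  8  9*           
10 11 12 13 14 15* 16             
17 18 19 20 21 22* 23             
24 25 26 27 28* 29 30             
31                                
                                  
                                  
                                  
                                  
                                  
                                  


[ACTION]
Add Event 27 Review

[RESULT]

             May 2027             
Mo Tu We Th Fr Sa Su              
                1  2              
 3*  4*  5  6  7  8  9*           
10 11 12 13 14 15* 16             
17 18 19 20 21 22* 23             
24 25 26 27* 28* 29 30            
31                                
                                  
                                  
                                  
                                  
                                  
                                  


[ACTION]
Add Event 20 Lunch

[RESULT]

             May 2027             
Mo Tu We Th Fr Sa Su              
                1  2              
 3*  4*  5  6  7  8  9*           
10 11 12 13 14 15* 16             
17 18 19 20* 21 22* 23            
24 25 26 27* 28* 29 30            
31                                
                                  
                                  
                                  
                                  
                                  
                                  


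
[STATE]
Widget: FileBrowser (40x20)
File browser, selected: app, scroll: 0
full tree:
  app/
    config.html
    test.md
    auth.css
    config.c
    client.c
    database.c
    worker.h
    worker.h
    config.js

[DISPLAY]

> [-] app/                              
    config.html                         
    test.md                             
    auth.css                            
    config.c                            
    client.c                            
    database.c                          
    worker.h                            
    worker.h                            
    config.js                           
                                        
                                        
                                        
                                        
                                        
                                        
                                        
                                        
                                        
                                        


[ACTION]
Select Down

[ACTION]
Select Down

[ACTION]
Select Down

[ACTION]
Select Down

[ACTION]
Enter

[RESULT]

  [-] app/                              
    config.html                         
    test.md                             
    auth.css                            
  > config.c                            
    client.c                            
    database.c                          
    worker.h                            
    worker.h                            
    config.js                           
                                        
                                        
                                        
                                        
                                        
                                        
                                        
                                        
                                        
                                        


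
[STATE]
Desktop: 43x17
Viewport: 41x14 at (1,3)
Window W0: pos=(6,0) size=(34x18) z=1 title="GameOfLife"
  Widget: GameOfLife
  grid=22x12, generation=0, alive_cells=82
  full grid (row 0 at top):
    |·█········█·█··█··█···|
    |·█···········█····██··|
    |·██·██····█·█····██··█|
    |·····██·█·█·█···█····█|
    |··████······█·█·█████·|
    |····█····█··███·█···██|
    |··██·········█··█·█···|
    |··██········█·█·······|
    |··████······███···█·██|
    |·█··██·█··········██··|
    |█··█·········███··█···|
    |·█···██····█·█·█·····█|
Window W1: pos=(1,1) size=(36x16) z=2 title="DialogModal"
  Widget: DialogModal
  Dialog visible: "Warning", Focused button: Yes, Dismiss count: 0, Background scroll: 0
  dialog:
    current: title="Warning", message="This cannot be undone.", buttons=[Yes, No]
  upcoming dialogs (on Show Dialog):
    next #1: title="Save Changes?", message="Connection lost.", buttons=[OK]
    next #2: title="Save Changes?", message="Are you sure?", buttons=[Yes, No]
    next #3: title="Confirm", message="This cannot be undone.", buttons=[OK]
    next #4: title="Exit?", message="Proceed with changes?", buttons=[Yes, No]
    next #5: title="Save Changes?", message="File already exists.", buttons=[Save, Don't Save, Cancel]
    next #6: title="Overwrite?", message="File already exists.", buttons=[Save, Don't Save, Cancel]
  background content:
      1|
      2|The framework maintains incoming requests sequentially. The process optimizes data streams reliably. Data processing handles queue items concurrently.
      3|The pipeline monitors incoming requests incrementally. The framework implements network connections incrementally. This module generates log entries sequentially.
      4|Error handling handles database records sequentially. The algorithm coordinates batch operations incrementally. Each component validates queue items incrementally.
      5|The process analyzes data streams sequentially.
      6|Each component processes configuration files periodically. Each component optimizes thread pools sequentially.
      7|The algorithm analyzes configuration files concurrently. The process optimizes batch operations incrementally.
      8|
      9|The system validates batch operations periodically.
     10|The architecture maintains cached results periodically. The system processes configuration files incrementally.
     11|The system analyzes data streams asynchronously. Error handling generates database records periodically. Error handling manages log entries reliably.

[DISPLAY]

┠──────────────────────────────────┨  ┃  
┃                                  ┃  ┃  
┃The framework maintains incoming r┃  ┃  
┃The pipeline monitors incoming req┃  ┃  
┃Erro┌────────────────────────┐e re┃  ┃  
┃The │        Warning         │ams ┃  ┃  
┃Each│ This cannot be undone. │gura┃  ┃  
┃The │       [Yes]  No        │rati┃  ┃  
┃    └────────────────────────┘    ┃  ┃  
┃The system validates batch operati┃  ┃  
┃The architecture maintains cached ┃  ┃  
┃The system analyzes data streams a┃  ┃  
┃                                  ┃  ┃  
┗━━━━━━━━━━━━━━━━━━━━━━━━━━━━━━━━━━┛  ┃  


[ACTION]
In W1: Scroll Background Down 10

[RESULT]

┠──────────────────────────────────┨  ┃  
┃The system analyzes data streams a┃  ┃  
┃                                  ┃  ┃  
┃                                  ┃  ┃  
┃    ┌────────────────────────┐    ┃  ┃  
┃    │        Warning         │    ┃  ┃  
┃    │ This cannot be undone. │    ┃  ┃  
┃    │       [Yes]  No        │    ┃  ┃  
┃    └────────────────────────┘    ┃  ┃  
┃                                  ┃  ┃  
┃                                  ┃  ┃  
┃                                  ┃  ┃  
┃                                  ┃  ┃  
┗━━━━━━━━━━━━━━━━━━━━━━━━━━━━━━━━━━┛  ┃  


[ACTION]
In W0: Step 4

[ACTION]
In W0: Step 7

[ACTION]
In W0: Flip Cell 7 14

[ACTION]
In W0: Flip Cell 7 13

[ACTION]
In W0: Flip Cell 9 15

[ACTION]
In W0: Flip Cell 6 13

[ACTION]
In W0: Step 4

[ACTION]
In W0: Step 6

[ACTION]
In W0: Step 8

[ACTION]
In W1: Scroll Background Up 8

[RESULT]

┠──────────────────────────────────┨  ┃  
┃The pipeline monitors incoming req┃  ┃  
┃Error handling handles database re┃  ┃  
┃The process analyzes data streams ┃  ┃  
┃Each┌────────────────────────┐gura┃  ┃  
┃The │        Warning         │rati┃  ┃  
┃    │ This cannot be undone. │    ┃  ┃  
┃The │       [Yes]  No        │rati┃  ┃  
┃The └────────────────────────┘hed ┃  ┃  
┃The system analyzes data streams a┃  ┃  
┃                                  ┃  ┃  
┃                                  ┃  ┃  
┃                                  ┃  ┃  
┗━━━━━━━━━━━━━━━━━━━━━━━━━━━━━━━━━━┛  ┃  


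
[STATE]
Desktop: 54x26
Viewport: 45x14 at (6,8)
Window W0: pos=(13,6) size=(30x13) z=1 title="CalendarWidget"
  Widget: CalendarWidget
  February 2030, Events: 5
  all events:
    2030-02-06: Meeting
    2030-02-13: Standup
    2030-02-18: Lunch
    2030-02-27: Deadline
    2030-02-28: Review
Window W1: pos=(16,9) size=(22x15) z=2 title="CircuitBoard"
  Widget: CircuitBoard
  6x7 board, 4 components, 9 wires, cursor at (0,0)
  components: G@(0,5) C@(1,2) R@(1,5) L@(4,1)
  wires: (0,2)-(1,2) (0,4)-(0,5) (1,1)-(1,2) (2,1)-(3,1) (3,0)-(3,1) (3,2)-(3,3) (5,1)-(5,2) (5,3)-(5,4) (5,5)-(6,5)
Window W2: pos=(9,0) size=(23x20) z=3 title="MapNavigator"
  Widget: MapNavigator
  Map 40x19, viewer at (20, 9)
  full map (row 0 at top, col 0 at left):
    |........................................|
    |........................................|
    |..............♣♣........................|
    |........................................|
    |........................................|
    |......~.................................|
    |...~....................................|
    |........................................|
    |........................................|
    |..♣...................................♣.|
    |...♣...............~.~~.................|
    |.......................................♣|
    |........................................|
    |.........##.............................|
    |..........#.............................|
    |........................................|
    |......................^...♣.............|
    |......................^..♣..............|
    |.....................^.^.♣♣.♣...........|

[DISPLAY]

   ┃.....................┃──────────┨        
   ┃.....................┃━━━━━┓    ┃        
   ┃.....................┃     ┃    ┃        
   ┃..........@..........┃─────┨    ┃        
   ┃.........~.~~........┃     ┃    ┃        
   ┃.....................┃     ┃    ┃        
   ┃.....................┃     ┃    ┃        
   ┃#....................┃     ┃    ┃        
   ┃#....................┃     ┃    ┃        
   ┃.....................┃     ┃    ┃        
   ┃............^...♣....┃     ┃━━━━┛        
   ┗━━━━━━━━━━━━━━━━━━━━━┛ ·   ┃             
          ┃                    ┃             
          ┃4       L           ┃             


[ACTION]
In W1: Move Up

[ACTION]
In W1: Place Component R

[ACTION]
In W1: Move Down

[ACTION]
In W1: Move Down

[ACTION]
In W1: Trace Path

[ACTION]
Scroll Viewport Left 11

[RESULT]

         ┃.....................┃──────────┨  
         ┃.....................┃━━━━━┓    ┃  
         ┃.....................┃     ┃    ┃  
         ┃..........@..........┃─────┨    ┃  
         ┃.........~.~~........┃     ┃    ┃  
         ┃.....................┃     ┃    ┃  
         ┃.....................┃     ┃    ┃  
         ┃#....................┃     ┃    ┃  
         ┃#....................┃     ┃    ┃  
         ┃.....................┃     ┃    ┃  
         ┃............^...♣....┃     ┃━━━━┛  
         ┗━━━━━━━━━━━━━━━━━━━━━┛ ·   ┃       
                ┃                    ┃       
                ┃4       L           ┃       


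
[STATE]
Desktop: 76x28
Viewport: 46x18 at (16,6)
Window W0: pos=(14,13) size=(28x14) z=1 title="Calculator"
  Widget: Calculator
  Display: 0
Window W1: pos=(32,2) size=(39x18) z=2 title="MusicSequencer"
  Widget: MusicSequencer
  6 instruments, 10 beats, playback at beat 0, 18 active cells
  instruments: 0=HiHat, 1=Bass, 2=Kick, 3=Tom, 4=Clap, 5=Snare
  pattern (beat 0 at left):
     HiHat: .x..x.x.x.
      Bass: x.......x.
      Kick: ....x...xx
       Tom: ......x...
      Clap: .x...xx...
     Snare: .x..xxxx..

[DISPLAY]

                ┃ HiHat·█··█·█·█·             
                ┃  Bass█·······█·             
                ┃  Kick····█···██             
                ┃   Tom······█···             
                ┃  Clap·█···██···             
                ┃ Snare·█··████··             
                ┃                             
━━━━━━━━━━━━━━━━┃                             
Calculator      ┃                             
────────────────┃                             
                ┃                             
───┬───┬───┬───┐┃                             
 7 │ 8 │ 9 │ ÷ │┃                             
───┼───┼───┼───┤┗━━━━━━━━━━━━━━━━━━━━━━━━━━━━━
 4 │ 5 │ 6 │ × │         ┃                    
───┼───┼───┼───┤         ┃                    
 1 │ 2 │ 3 │ - │         ┃                    
───┼───┼───┼───┤         ┃                    


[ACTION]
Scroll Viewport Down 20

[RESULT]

                ┃  Clap·█···██···             
                ┃ Snare·█··████··             
                ┃                             
━━━━━━━━━━━━━━━━┃                             
Calculator      ┃                             
────────────────┃                             
                ┃                             
───┬───┬───┬───┐┃                             
 7 │ 8 │ 9 │ ÷ │┃                             
───┼───┼───┼───┤┗━━━━━━━━━━━━━━━━━━━━━━━━━━━━━
 4 │ 5 │ 6 │ × │         ┃                    
───┼───┼───┼───┤         ┃                    
 1 │ 2 │ 3 │ - │         ┃                    
───┼───┼───┼───┤         ┃                    
 0 │ . │ = │ + │         ┃                    
───┴───┴───┴───┘         ┃                    
━━━━━━━━━━━━━━━━━━━━━━━━━┛                    
                                              


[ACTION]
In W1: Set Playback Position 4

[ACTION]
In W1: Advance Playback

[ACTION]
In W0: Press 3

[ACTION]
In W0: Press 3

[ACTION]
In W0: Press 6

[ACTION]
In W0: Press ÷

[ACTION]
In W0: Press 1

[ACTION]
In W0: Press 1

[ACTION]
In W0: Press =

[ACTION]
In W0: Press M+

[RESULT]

                ┃  Clap·█···██···             
                ┃ Snare·█··████··             
                ┃                             
━━━━━━━━━━━━━━━━┃                             
Calculator      ┃                             
────────────────┃                             
              30┃                             
───┬───┬───┬───┐┃                             
 7 │ 8 │ 9 │ ÷ │┃                             
───┼───┼───┼───┤┗━━━━━━━━━━━━━━━━━━━━━━━━━━━━━
 4 │ 5 │ 6 │ × │         ┃                    
───┼───┼───┼───┤         ┃                    
 1 │ 2 │ 3 │ - │         ┃                    
───┼───┼───┼───┤         ┃                    
 0 │ . │ = │ + │         ┃                    
───┴───┴───┴───┘         ┃                    
━━━━━━━━━━━━━━━━━━━━━━━━━┛                    
                                              


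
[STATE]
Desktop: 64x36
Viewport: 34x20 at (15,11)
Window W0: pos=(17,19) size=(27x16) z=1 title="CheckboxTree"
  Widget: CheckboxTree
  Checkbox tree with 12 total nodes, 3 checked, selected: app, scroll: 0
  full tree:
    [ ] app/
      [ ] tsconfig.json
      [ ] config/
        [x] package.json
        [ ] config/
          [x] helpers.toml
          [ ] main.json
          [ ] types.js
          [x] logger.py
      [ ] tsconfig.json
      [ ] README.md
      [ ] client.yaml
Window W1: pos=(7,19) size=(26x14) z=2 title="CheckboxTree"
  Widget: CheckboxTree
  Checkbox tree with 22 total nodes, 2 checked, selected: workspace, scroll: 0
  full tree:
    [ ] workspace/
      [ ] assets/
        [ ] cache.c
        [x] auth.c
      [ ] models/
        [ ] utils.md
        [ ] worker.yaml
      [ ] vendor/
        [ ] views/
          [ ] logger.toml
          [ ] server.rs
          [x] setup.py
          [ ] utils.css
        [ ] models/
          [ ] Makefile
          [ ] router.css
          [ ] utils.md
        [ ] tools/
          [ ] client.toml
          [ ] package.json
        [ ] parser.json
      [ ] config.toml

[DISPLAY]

                                  
                                  
                                  
                                  
                                  
                                  
                                  
                                  
━━━━━━━━━━━━━━━━━┓━━━━━━━━━━┓     
oxTree           ┃          ┃     
─────────────────┨──────────┨     
rkspace/         ┃          ┃     
assets/          ┃.json     ┃     
] cache.c        ┃          ┃     
] auth.c         ┃e.json    ┃     
models/          ┃/         ┃     
] utils.md       ┃ers.toml  ┃     
] worker.yaml    ┃.json     ┃     
vendor/          ┃s.js      ┃     
] views/         ┃er.py     ┃     


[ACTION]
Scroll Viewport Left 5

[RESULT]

                                  
                                  
                                  
                                  
                                  
                                  
                                  
                                  
━━━━━━━━━━━━━━━━━━━━━━┓━━━━━━━━━━┓
heckboxTree           ┃          ┃
──────────────────────┨──────────┨
-] workspace/         ┃          ┃
 [-] assets/          ┃.json     ┃
   [ ] cache.c        ┃          ┃
   [x] auth.c         ┃e.json    ┃
 [ ] models/          ┃/         ┃
   [ ] utils.md       ┃ers.toml  ┃
   [ ] worker.yaml    ┃.json     ┃
 [-] vendor/          ┃s.js      ┃
   [-] views/         ┃er.py     ┃


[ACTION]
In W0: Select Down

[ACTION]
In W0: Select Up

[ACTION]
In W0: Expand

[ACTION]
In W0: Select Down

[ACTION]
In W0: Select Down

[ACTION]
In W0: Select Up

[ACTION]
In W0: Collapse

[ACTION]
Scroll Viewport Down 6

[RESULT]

                                  
                                  
                                  
━━━━━━━━━━━━━━━━━━━━━━┓━━━━━━━━━━┓
heckboxTree           ┃          ┃
──────────────────────┨──────────┨
-] workspace/         ┃          ┃
 [-] assets/          ┃.json     ┃
   [ ] cache.c        ┃          ┃
   [x] auth.c         ┃e.json    ┃
 [ ] models/          ┃/         ┃
   [ ] utils.md       ┃ers.toml  ┃
   [ ] worker.yaml    ┃.json     ┃
 [-] vendor/          ┃s.js      ┃
   [-] views/         ┃er.py     ┃
     [ ] logger.toml  ┃.json     ┃
━━━━━━━━━━━━━━━━━━━━━━┛d         ┃
       ┃   [ ] client.yaml       ┃
       ┗━━━━━━━━━━━━━━━━━━━━━━━━━┛
                                  


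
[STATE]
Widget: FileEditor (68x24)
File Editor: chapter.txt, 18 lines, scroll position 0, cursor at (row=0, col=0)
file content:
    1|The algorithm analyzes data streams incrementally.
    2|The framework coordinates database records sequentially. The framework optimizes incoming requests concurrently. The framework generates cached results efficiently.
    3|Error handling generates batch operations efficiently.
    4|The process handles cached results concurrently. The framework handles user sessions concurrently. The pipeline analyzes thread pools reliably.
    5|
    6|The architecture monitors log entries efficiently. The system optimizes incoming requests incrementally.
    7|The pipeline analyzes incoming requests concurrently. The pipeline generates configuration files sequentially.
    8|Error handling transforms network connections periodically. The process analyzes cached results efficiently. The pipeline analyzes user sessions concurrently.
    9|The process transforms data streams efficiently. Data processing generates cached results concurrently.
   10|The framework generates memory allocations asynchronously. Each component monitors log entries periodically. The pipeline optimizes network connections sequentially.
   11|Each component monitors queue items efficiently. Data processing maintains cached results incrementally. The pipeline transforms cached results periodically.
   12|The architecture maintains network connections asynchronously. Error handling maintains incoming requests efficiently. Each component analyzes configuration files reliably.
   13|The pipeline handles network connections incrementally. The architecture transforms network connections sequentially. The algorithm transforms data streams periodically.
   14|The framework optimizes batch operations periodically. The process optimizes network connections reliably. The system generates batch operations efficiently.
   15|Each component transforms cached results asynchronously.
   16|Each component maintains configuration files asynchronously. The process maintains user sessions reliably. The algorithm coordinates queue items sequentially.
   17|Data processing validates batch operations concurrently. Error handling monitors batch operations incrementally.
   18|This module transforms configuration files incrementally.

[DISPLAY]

█he algorithm analyzes data streams incrementally.                 ▲
The framework coordinates database records sequentially. The framew█
Error handling generates batch operations efficiently.             ░
The process handles cached results concurrently. The framework hand░
                                                                   ░
The architecture monitors log entries efficiently. The system optim░
The pipeline analyzes incoming requests concurrently. The pipeline ░
Error handling transforms network connections periodically. The pro░
The process transforms data streams efficiently. Data processing ge░
The framework generates memory allocations asynchronously. Each com░
Each component monitors queue items efficiently. Data processing ma░
The architecture maintains network connections asynchronously. Erro░
The pipeline handles network connections incrementally. The archite░
The framework optimizes batch operations periodically. The process ░
Each component transforms cached results asynchronously.           ░
Each component maintains configuration files asynchronously. The pr░
Data processing validates batch operations concurrently. Error hand░
This module transforms configuration files incrementally.          ░
                                                                   ░
                                                                   ░
                                                                   ░
                                                                   ░
                                                                   ░
                                                                   ▼


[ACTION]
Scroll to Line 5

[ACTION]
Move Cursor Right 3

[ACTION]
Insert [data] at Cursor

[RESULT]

Thedata█algorithm analyzes data streams incrementally.             ▲
The framework coordinates database records sequentially. The framew█
Error handling generates batch operations efficiently.             ░
The process handles cached results concurrently. The framework hand░
                                                                   ░
The architecture monitors log entries efficiently. The system optim░
The pipeline analyzes incoming requests concurrently. The pipeline ░
Error handling transforms network connections periodically. The pro░
The process transforms data streams efficiently. Data processing ge░
The framework generates memory allocations asynchronously. Each com░
Each component monitors queue items efficiently. Data processing ma░
The architecture maintains network connections asynchronously. Erro░
The pipeline handles network connections incrementally. The archite░
The framework optimizes batch operations periodically. The process ░
Each component transforms cached results asynchronously.           ░
Each component maintains configuration files asynchronously. The pr░
Data processing validates batch operations concurrently. Error hand░
This module transforms configuration files incrementally.          ░
                                                                   ░
                                                                   ░
                                                                   ░
                                                                   ░
                                                                   ░
                                                                   ▼


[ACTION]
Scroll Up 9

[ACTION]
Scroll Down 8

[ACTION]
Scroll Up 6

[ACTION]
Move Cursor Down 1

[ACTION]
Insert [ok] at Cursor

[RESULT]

Thedata algorithm analyzes data streams incrementally.             ▲
The fraok█ework coordinates database records sequentially. The fram█
Error handling generates batch operations efficiently.             ░
The process handles cached results concurrently. The framework hand░
                                                                   ░
The architecture monitors log entries efficiently. The system optim░
The pipeline analyzes incoming requests concurrently. The pipeline ░
Error handling transforms network connections periodically. The pro░
The process transforms data streams efficiently. Data processing ge░
The framework generates memory allocations asynchronously. Each com░
Each component monitors queue items efficiently. Data processing ma░
The architecture maintains network connections asynchronously. Erro░
The pipeline handles network connections incrementally. The archite░
The framework optimizes batch operations periodically. The process ░
Each component transforms cached results asynchronously.           ░
Each component maintains configuration files asynchronously. The pr░
Data processing validates batch operations concurrently. Error hand░
This module transforms configuration files incrementally.          ░
                                                                   ░
                                                                   ░
                                                                   ░
                                                                   ░
                                                                   ░
                                                                   ▼


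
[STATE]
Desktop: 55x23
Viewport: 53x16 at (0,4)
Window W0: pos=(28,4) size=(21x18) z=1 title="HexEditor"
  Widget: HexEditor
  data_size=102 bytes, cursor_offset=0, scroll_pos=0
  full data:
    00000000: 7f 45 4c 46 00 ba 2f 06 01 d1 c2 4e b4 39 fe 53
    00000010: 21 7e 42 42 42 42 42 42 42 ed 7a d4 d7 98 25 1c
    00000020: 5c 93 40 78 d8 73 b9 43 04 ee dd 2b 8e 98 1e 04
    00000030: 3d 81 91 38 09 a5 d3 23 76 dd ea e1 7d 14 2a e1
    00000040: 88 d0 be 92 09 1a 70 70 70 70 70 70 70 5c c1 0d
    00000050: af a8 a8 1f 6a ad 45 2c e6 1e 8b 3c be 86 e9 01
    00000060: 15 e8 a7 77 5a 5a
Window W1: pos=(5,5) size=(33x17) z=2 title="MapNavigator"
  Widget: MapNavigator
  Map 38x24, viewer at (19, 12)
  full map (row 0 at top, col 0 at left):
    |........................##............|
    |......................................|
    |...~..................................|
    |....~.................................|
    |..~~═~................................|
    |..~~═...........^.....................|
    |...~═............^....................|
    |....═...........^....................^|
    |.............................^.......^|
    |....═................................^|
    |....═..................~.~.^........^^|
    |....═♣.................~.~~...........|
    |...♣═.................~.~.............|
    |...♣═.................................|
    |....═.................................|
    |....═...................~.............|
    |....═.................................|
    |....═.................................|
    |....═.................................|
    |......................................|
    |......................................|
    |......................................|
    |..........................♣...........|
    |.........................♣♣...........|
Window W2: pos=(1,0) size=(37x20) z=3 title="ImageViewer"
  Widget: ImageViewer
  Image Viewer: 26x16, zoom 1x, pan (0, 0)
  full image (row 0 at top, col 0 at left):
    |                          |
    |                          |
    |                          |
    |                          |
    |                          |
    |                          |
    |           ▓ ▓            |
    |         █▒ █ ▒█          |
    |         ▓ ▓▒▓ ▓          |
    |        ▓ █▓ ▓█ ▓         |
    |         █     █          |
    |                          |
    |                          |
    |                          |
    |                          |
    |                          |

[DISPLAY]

 ┃                                   ┃━━━━━━━━━━┓    
 ┃                                   ┃r         ┃    
 ┃                                   ┃──────────┨    
 ┃                                   ┃ 7F 45 4c ┃    
 ┃                                   ┃ 21 7e 42 ┃    
 ┃           ▓ ▓                     ┃ 5c 93 40 ┃    
 ┃         █▒ █ ▒█                   ┃ 3d 81 91 ┃    
 ┃         ▓ ▓▒▓ ▓                   ┃ 88 d0 be ┃    
 ┃        ▓ █▓ ▓█ ▓                  ┃ af a8 a8 ┃    
 ┃         █     █                   ┃ 15 e8 a7 ┃    
 ┃                                   ┃          ┃    
 ┃                                   ┃          ┃    
 ┃                                   ┃          ┃    
 ┃                                   ┃          ┃    
 ┃                                   ┃          ┃    
 ┗━━━━━━━━━━━━━━━━━━━━━━━━━━━━━━━━━━━┛          ┃    


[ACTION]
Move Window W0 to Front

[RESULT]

 ┃                          ┏━━━━━━━━━━━━━━━━━━━┓    
 ┃                          ┃ HexEditor         ┃    
 ┃                          ┠───────────────────┨    
 ┃                          ┃00000000  7F 45 4c ┃    
 ┃                          ┃00000010  21 7e 42 ┃    
 ┃           ▓ ▓            ┃00000020  5c 93 40 ┃    
 ┃         █▒ █ ▒█          ┃00000030  3d 81 91 ┃    
 ┃         ▓ ▓▒▓ ▓          ┃00000040  88 d0 be ┃    
 ┃        ▓ █▓ ▓█ ▓         ┃00000050  af a8 a8 ┃    
 ┃         █     █          ┃00000060  15 e8 a7 ┃    
 ┃                          ┃                   ┃    
 ┃                          ┃                   ┃    
 ┃                          ┃                   ┃    
 ┃                          ┃                   ┃    
 ┃                          ┃                   ┃    
 ┗━━━━━━━━━━━━━━━━━━━━━━━━━━┃                   ┃    


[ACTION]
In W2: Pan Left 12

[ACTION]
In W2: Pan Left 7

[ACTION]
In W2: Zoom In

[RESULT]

 ┃                          ┏━━━━━━━━━━━━━━━━━━━┓    
 ┃                          ┃ HexEditor         ┃    
 ┃                          ┠───────────────────┨    
 ┃                          ┃00000000  7F 45 4c ┃    
 ┃                          ┃00000010  21 7e 42 ┃    
 ┃                          ┃00000020  5c 93 40 ┃    
 ┃                          ┃00000030  3d 81 91 ┃    
 ┃                          ┃00000040  88 d0 be ┃    
 ┃                          ┃00000050  af a8 a8 ┃    
 ┃                          ┃00000060  15 e8 a7 ┃    
 ┃                          ┃                   ┃    
 ┃                      ▓▓  ┃                   ┃    
 ┃                      ▓▓  ┃                   ┃    
 ┃                  ██▒▒  ██┃                   ┃    
 ┃                  ██▒▒  ██┃                   ┃    
 ┗━━━━━━━━━━━━━━━━━━━━━━━━━━┃                   ┃    


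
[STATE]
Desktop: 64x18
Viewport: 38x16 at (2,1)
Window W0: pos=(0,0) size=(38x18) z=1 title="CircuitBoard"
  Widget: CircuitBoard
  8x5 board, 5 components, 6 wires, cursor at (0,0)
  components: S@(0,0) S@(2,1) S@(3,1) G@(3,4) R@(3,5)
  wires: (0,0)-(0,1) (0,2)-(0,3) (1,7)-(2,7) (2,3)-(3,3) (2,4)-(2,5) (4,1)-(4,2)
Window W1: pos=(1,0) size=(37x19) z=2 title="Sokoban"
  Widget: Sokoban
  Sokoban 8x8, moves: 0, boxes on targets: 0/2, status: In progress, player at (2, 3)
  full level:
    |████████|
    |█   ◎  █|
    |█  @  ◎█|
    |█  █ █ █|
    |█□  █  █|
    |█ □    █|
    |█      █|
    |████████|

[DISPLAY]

 Sokoban                           ┃  
───────────────────────────────────┨  
████████                           ┃  
█   ◎  █                           ┃  
█  @  ◎█                           ┃  
█  █ █ █                           ┃  
█□  █  █                           ┃  
█ □    █                           ┃  
█      █                           ┃  
████████                           ┃  
Moves: 0  0/2                      ┃  
                                   ┃  
                                   ┃  
                                   ┃  
                                   ┃  
                                   ┃  


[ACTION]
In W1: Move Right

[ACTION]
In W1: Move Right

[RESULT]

 Sokoban                           ┃  
───────────────────────────────────┨  
████████                           ┃  
█   ◎  █                           ┃  
█    @◎█                           ┃  
█  █ █ █                           ┃  
█□  █  █                           ┃  
█ □    █                           ┃  
█      █                           ┃  
████████                           ┃  
Moves: 2  0/2                      ┃  
                                   ┃  
                                   ┃  
                                   ┃  
                                   ┃  
                                   ┃  


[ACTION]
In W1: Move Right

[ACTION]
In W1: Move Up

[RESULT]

 Sokoban                           ┃  
───────────────────────────────────┨  
████████                           ┃  
█   ◎ @█                           ┃  
█     ◎█                           ┃  
█  █ █ █                           ┃  
█□  █  █                           ┃  
█ □    █                           ┃  
█      █                           ┃  
████████                           ┃  
Moves: 4  0/2                      ┃  
                                   ┃  
                                   ┃  
                                   ┃  
                                   ┃  
                                   ┃  
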